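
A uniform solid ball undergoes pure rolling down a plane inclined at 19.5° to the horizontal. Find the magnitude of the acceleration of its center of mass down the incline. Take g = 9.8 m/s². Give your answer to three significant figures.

a ≈ 2.34 m/s²

With I = (2/5)MR², the ratio k = I/(MR²) is 0.4.
Translational: Mg sinθ − f = Ma. Rotational about the CM: fR = Iα = kMRa, so f = kMa.
Eliminating f: Mg sinθ = (1+k)Ma, so a = g sinθ/(1+k) = 9.8 × sin19.5° / 1.4 ≈ 2.34 m/s².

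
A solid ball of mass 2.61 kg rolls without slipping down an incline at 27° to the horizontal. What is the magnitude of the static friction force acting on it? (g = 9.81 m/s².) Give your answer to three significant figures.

f ≈ 3.32 N

For this body I = (2/5)MR², i.e. k = I/(MR²) = 0.4.
Translational: Mg sinθ − f = Ma. Rotational about the CM: fR = Iα = kMRa, so f = kMa.
Combining, a = g sinθ/(1+k) and f = kMa = kMg sinθ/(1+k).
f = 0.4 × 2.61 × 9.81 × sin27° / 1.4 ≈ 3.32 N.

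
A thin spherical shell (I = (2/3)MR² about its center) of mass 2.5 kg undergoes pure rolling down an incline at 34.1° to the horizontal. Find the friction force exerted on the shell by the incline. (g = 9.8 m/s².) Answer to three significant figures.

For this body I = (2/3)MR², i.e. k = I/(MR²) = 2/3.
Newton's second law down the slope: Mg sinθ − f = Ma. The torque equation fR = Iα (with α = a/R) gives f = kMa.
Combining, a = g sinθ/(1+k) and f = kMa = kMg sinθ/(1+k).
f = (2/3) × 2.5 × 9.8 × sin34.1° / 1.667 ≈ 5.49 N.

f ≈ 5.49 N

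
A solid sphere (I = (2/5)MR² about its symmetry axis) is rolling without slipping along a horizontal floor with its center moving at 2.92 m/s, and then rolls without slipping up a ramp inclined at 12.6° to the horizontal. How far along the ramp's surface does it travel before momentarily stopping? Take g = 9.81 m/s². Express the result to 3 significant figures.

d ≈ 2.79 m

For this body I = (2/5)MR², i.e. k = I/(MR²) = 0.4.
Rolling without slipping gives ω = v/R, so the total kinetic energy is ½Mv² + ½Iω² = ½(1+k)Mv² = (7/10)Mv².
Setting this equal to Mgh gives the vertical rise h = (1+k)v₀²/(2g) = 1.4×2.92²/(2×9.81) = 0.6084 m.
Along the incline, d = h/sinθ = 0.6084/sin12.6° ≈ 2.79 m.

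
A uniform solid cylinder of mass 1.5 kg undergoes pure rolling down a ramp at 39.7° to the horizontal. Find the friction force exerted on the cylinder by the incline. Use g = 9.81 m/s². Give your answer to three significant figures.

f ≈ 3.13 N

For this body I = (1/2)MR², i.e. k = I/(MR²) = 0.5.
Translational: Mg sinθ − f = Ma. Rotational about the CM: fR = Iα = kMRa, so f = kMa.
Combining, a = g sinθ/(1+k) and f = kMa = kMg sinθ/(1+k).
f = 0.5 × 1.5 × 9.81 × sin39.7° / 1.5 ≈ 3.13 N.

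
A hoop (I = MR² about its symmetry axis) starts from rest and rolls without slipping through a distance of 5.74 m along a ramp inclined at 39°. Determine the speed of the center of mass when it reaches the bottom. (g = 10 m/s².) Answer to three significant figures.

v ≈ 6.01 m/s

The moment of inertia is MR², giving k ≡ I/(MR²) = 1.
Since it rolls without slipping, ω = v/R and KE = ½Mv² + ½Iω² = ½(1+k)Mv² = Mv².
The vertical drop is h = L sinθ = 5.74 × sin39° = 3.612 m.
Setting Mgh = Mv² gives v = √(2gh/(1+k)) = √(2·10·3.612/2) ≈ 6.01 m/s.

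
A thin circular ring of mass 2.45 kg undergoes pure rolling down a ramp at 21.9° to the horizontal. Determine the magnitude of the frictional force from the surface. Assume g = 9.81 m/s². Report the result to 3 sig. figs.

f ≈ 4.48 N

For this body I = MR², i.e. k = I/(MR²) = 1.
Translational: Mg sinθ − f = Ma. Rotational about the CM: fR = Iα = kMRa, so f = kMa.
Combining, a = g sinθ/(1+k) and f = kMa = kMg sinθ/(1+k).
f = 1 × 2.45 × 9.81 × sin21.9° / 2 ≈ 4.48 N.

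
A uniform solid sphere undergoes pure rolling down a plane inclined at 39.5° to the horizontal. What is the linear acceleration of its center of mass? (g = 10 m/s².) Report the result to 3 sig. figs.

For this body I = (2/5)MR², i.e. k = I/(MR²) = 0.4.
Along the incline Mg sinθ − f = Ma, and torque about the center fR = Iα = kMR²(a/R) gives f = kMa.
Eliminating f: Mg sinθ = (1+k)Ma, so a = g sinθ/(1+k) = 10 × sin39.5° / 1.4 ≈ 4.54 m/s².

a ≈ 4.54 m/s²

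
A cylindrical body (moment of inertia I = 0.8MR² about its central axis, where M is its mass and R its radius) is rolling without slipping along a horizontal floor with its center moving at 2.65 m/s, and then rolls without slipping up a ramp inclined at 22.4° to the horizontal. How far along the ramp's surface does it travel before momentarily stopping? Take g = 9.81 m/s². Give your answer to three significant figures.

The moment of inertia is 0.8MR², giving k ≡ I/(MR²) = 0.8.
Rolling without slipping gives ω = v/R, so the total kinetic energy is ½Mv² + ½Iω² = ½(1+k)Mv² = (9/10)Mv².
Setting this equal to Mgh gives the vertical rise h = (1+k)v₀²/(2g) = 1.8×2.65²/(2×9.81) = 0.6443 m.
The distance along the slope is d = h/sinθ = 0.6443/sin22.4° ≈ 1.69 m.

d ≈ 1.69 m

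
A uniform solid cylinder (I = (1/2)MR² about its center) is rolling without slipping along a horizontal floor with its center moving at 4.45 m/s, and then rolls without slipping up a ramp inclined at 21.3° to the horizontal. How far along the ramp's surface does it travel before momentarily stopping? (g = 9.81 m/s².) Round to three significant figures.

The moment of inertia is (1/2)MR², giving k ≡ I/(MR²) = 0.5.
The rolling condition ω = v/R makes the rotational term ½I(v/R)² = ½kMv², so KE_total = ½(1+k)Mv² = (3/4)Mv².
Setting this equal to Mgh gives the vertical rise h = (1+k)v₀²/(2g) = 1.5×4.45²/(2×9.81) = 1.514 m.
Along the incline, d = h/sinθ = 1.514/sin21.3° ≈ 4.17 m.

d ≈ 4.17 m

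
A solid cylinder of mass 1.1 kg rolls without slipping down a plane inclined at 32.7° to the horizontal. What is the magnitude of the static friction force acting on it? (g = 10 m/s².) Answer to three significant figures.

Here I = (1/2)MR², so the shape factor k = I/(MR²) = 0.5.
Translational: Mg sinθ − f = Ma. Rotational about the CM: fR = Iα = kMRa, so f = kMa.
Combining, a = g sinθ/(1+k) and f = kMa = kMg sinθ/(1+k).
f = 0.5 × 1.1 × 10 × sin32.7° / 1.5 ≈ 1.98 N.

f ≈ 1.98 N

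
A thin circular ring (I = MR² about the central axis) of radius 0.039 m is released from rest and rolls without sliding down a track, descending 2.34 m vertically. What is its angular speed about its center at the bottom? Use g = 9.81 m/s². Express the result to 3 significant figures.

With I = MR², the ratio k = I/(MR²) is 1.
The rolling condition ω = v/R makes the rotational term ½I(v/R)² = ½kMv², so KE_total = ½(1+k)Mv² = Mv².
Energy conservation Mgh = ½(1+k)Mv² gives v = √(2gh/(1+k)) = √(2 × 9.81 × 2.34 / 2) = 4.791 m/s.
Then ω = v/R = 4.791 / 0.039 ≈ 123 rad/s.

ω ≈ 123 rad/s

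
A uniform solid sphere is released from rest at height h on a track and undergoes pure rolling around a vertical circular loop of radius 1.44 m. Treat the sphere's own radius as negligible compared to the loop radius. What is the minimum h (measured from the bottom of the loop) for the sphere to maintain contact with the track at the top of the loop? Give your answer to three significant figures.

h_min ≈ 3.89 m

For this body I = (2/5)MR², i.e. k = I/(MR²) = 0.4.
At the top, contact is just lost when gravity alone supplies the centripetal force: Mg = Mv_top²/r, i.e. v_top² = gr.
With ω = v/R, the kinetic energy at speed v is ½(1+k)Mv² = (7/10)Mv².
Energy conservation from release (height h) to the top (height 2r): Mgh = Mg(2r) + (7/10)M·gr.
Thus h_min = 2r + (1+k)r/2 = r(2 + 1.4/2) = 1.44 × 2.7 ≈ 3.89 m.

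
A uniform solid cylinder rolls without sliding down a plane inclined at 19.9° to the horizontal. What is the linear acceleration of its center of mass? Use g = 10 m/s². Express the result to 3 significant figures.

The moment of inertia is (1/2)MR², giving k ≡ I/(MR²) = 0.5.
Along the incline Mg sinθ − f = Ma, and torque about the center fR = Iα = kMR²(a/R) gives f = kMa.
Eliminating f: Mg sinθ = (1+k)Ma, so a = g sinθ/(1+k) = 10 × sin19.9° / 1.5 ≈ 2.27 m/s².

a ≈ 2.27 m/s²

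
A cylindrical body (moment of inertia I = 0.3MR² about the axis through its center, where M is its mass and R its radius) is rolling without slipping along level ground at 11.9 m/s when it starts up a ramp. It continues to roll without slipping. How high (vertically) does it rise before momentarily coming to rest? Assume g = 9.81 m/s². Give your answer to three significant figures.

h ≈ 9.38 m

The moment of inertia is 0.3MR², giving k ≡ I/(MR²) = 0.3.
Since it rolls without slipping, ω = v/R and KE = ½Mv² + ½Iω² = ½(1+k)Mv² = (13/20)Mv².
All of this converts to potential energy at the highest point: (13/20)Mv₀² = Mgh.
Thus h = (1+k)v₀²/(2g) = 1.3 × 11.9² / (2 × 9.81) ≈ 9.38 m.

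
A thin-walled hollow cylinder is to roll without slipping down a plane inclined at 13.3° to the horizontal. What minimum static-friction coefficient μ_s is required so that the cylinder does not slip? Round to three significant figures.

μ_min ≈ 0.118

Here I = MR², so the shape factor k = I/(MR²) = 1.
Newton's second law down the slope: Mg sinθ − f = Ma. The torque equation fR = Iα (with α = a/R) gives f = kMa.
These give a = g sinθ/(1+k) and the required friction f = kMg sinθ/(1+k).
The normal force is N = Mg cosθ, so μ_min = f/N = k tanθ/(1+k).
μ_min = 1 × tan13.3° / 2 ≈ 0.118.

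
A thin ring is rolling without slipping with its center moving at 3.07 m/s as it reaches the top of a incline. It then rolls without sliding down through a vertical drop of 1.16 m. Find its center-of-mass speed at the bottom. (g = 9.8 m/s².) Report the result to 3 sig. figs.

Here I = MR², so the shape factor k = I/(MR²) = 1.
Pure rolling means v = ωR; then KE = ½Mv² + ½I(v/R)² = ½(1+k)Mv² = Mv².
Energy conservation: Mv₀² + Mgh = Mv², so v² = v₀² + 2gh/(1+k).
v = √(3.07² + 2×9.8×1.16/2) = √20.79 ≈ 4.56 m/s.

v ≈ 4.56 m/s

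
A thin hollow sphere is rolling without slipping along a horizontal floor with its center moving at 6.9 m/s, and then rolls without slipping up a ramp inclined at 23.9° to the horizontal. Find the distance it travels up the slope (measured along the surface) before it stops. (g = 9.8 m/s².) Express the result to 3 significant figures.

d ≈ 9.99 m

Here I = (2/3)MR², so the shape factor k = I/(MR²) = 2/3.
Since it rolls without slipping, ω = v/R and KE = ½Mv² + ½Iω² = ½(1+k)Mv² = (5/6)Mv².
Setting this equal to Mgh gives the vertical rise h = (1+k)v₀²/(2g) = 1.667×6.9²/(2×9.8) = 4.048 m.
Along the incline, d = h/sinθ = 4.048/sin23.9° ≈ 9.99 m.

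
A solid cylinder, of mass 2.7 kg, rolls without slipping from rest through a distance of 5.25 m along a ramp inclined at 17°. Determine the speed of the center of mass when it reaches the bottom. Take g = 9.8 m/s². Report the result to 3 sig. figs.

With I = (1/2)MR², the ratio k = I/(MR²) is 0.5.
Pure rolling means v = ωR; then KE = ½Mv² + ½I(v/R)² = ½(1+k)Mv² = (3/4)Mv².
The vertical drop is h = L sinθ = 5.25 × sin17° = 1.535 m.
Setting Mgh = (3/4)Mv² gives v = √(2gh/(1+k)) = √(2·9.8·1.535/1.5) ≈ 4.48 m/s.

v ≈ 4.48 m/s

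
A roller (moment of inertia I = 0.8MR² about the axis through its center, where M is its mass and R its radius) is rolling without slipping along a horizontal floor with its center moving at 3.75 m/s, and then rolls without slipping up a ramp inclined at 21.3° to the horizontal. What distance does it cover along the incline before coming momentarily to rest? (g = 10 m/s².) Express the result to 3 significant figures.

d ≈ 3.48 m

Here I = 0.8MR², so the shape factor k = I/(MR²) = 0.8.
Pure rolling means v = ωR; then KE = ½Mv² + ½I(v/R)² = ½(1+k)Mv² = (9/10)Mv².
Setting this equal to Mgh gives the vertical rise h = (1+k)v₀²/(2g) = 1.8×3.75²/(2×10) = 1.266 m.
Along the incline, d = h/sinθ = 1.266/sin21.3° ≈ 3.48 m.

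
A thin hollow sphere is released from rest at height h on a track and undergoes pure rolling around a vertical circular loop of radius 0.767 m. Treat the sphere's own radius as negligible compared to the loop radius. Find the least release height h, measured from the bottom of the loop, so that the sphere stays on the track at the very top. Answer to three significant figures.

h_min ≈ 2.17 m

For this body I = (2/3)MR², i.e. k = I/(MR²) = 2/3.
At the top of the loop, the minimum-contact condition is Mg = Mv_top²/r, so v_top² = gr.
With ω = v/R, the kinetic energy at speed v is ½(1+k)Mv² = (5/6)Mv².
Energy conservation from release (height h) to the top (height 2r): Mgh = Mg(2r) + (5/6)M·gr.
Thus h_min = 2r + (1+k)r/2 = r(2 + 1.667/2) = 0.767 × 2.833 ≈ 2.17 m.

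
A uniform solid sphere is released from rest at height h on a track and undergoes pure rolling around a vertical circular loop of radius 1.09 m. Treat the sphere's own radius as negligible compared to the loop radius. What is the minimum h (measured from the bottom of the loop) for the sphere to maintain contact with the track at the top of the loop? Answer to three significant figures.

The moment of inertia is (2/5)MR², giving k ≡ I/(MR²) = 0.4.
At the top of the loop, the minimum-contact condition is Mg = Mv_top²/r, so v_top² = gr.
With ω = v/R, the kinetic energy at speed v is ½(1+k)Mv² = (7/10)Mv².
Energy conservation from release (height h) to the top (height 2r): Mgh = Mg(2r) + (7/10)M·gr.
Thus h_min = 2r + (1+k)r/2 = r(2 + 1.4/2) = 1.09 × 2.7 ≈ 2.94 m.

h_min ≈ 2.94 m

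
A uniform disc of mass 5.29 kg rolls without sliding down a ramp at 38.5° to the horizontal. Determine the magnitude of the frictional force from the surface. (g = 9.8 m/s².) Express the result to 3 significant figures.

f ≈ 10.8 N

Here I = (1/2)MR², so the shape factor k = I/(MR²) = 0.5.
Along the incline Mg sinθ − f = Ma, and torque about the center fR = Iα = kMR²(a/R) gives f = kMa.
Combining, a = g sinθ/(1+k) and f = kMa = kMg sinθ/(1+k).
f = 0.5 × 5.29 × 9.8 × sin38.5° / 1.5 ≈ 10.8 N.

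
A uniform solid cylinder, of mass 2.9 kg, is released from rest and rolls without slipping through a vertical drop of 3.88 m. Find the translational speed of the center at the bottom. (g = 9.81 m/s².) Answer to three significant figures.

With I = (1/2)MR², the ratio k = I/(MR²) is 0.5.
Rolling without slipping gives ω = v/R, so the total kinetic energy is ½Mv² + ½Iω² = ½(1+k)Mv² = (3/4)Mv².
Setting Mgh = (3/4)Mv² gives v = √(2gh/(1+k)) = √(2·9.81·3.88/1.5) ≈ 7.12 m/s.

v ≈ 7.12 m/s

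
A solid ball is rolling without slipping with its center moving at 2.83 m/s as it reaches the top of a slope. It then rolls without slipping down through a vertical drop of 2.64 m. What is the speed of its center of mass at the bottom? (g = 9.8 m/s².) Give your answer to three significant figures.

v ≈ 6.71 m/s

With I = (2/5)MR², the ratio k = I/(MR²) is 0.4.
Rolling without slipping gives ω = v/R, so the total kinetic energy is ½Mv² + ½Iω² = ½(1+k)Mv² = (7/10)Mv².
Conserving energy between top and bottom: (7/10)Mv² = (7/10)Mv₀² + Mgh, hence v² = v₀² + 2gh/(1+k).
v = √(2.83² + 2×9.8×2.64/1.4) = √44.97 ≈ 6.71 m/s.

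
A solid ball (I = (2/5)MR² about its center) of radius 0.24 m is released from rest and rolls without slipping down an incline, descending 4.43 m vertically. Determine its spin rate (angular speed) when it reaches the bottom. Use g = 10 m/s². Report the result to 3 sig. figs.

ω ≈ 33.1 rad/s

The moment of inertia is (2/5)MR², giving k ≡ I/(MR²) = 0.4.
The rolling condition ω = v/R makes the rotational term ½I(v/R)² = ½kMv², so KE_total = ½(1+k)Mv² = (7/10)Mv².
Energy conservation Mgh = ½(1+k)Mv² gives v = √(2gh/(1+k)) = √(2 × 10 × 4.43 / 1.4) = 7.955 m/s.
Then ω = v/R = 7.955 / 0.24 ≈ 33.1 rad/s.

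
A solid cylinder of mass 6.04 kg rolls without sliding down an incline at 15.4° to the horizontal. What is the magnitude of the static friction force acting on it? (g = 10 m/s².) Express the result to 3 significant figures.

For this body I = (1/2)MR², i.e. k = I/(MR²) = 0.5.
Translational: Mg sinθ − f = Ma. Rotational about the CM: fR = Iα = kMRa, so f = kMa.
Combining, a = g sinθ/(1+k) and f = kMa = kMg sinθ/(1+k).
f = 0.5 × 6.04 × 10 × sin15.4° / 1.5 ≈ 5.35 N.

f ≈ 5.35 N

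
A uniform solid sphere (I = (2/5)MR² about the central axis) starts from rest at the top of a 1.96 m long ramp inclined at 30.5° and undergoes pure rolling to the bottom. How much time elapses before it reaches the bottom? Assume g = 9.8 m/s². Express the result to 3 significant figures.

The moment of inertia is (2/5)MR², giving k ≡ I/(MR²) = 0.4.
Translational: Mg sinθ − f = Ma. Rotational about the CM: fR = Iα = kMRa, so f = kMa.
Hence a = g sinθ/(1+k) = 9.8×sin30.5°/1.4 = 3.553 m/s².
With constant a from rest, t = √(2L/a) = √(2·1.96/3.553) ≈ 1.05 s.

t ≈ 1.05 s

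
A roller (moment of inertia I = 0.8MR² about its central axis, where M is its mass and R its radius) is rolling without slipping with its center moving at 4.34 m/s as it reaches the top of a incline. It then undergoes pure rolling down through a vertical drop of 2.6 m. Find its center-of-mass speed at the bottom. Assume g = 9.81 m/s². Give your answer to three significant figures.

For this body I = 0.8MR², i.e. k = I/(MR²) = 0.8.
Pure rolling means v = ωR; then KE = ½Mv² + ½I(v/R)² = ½(1+k)Mv² = (9/10)Mv².
Energy conservation: (9/10)Mv₀² + Mgh = (9/10)Mv², so v² = v₀² + 2gh/(1+k).
v = √(4.34² + 2×9.81×2.6/1.8) = √47.18 ≈ 6.87 m/s.

v ≈ 6.87 m/s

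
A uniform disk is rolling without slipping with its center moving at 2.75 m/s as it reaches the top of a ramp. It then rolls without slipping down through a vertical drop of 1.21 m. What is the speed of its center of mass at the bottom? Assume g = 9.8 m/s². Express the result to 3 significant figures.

v ≈ 4.83 m/s

Here I = (1/2)MR², so the shape factor k = I/(MR²) = 0.5.
The rolling condition ω = v/R makes the rotational term ½I(v/R)² = ½kMv², so KE_total = ½(1+k)Mv² = (3/4)Mv².
Conserving energy between top and bottom: (3/4)Mv² = (3/4)Mv₀² + Mgh, hence v² = v₀² + 2gh/(1+k).
v = √(2.75² + 2×9.8×1.21/1.5) = √23.37 ≈ 4.83 m/s.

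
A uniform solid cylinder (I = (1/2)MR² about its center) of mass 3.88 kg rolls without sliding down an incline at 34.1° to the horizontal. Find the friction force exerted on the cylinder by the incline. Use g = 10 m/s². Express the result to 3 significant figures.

f ≈ 7.25 N

For this body I = (1/2)MR², i.e. k = I/(MR²) = 0.5.
Along the incline Mg sinθ − f = Ma, and torque about the center fR = Iα = kMR²(a/R) gives f = kMa.
Combining, a = g sinθ/(1+k) and f = kMa = kMg sinθ/(1+k).
f = 0.5 × 3.88 × 10 × sin34.1° / 1.5 ≈ 7.25 N.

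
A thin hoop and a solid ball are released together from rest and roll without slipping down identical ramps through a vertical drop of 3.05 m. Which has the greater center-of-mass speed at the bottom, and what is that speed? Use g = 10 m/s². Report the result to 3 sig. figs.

the solid ball, at v ≈ 6.60 m/s

For rolling without slipping, Mgh = ½(1+k)Mv² where k = I/(MR²), so v = √(2gh/(1+k)).
Thin hoop: k = 1, giving v = √(2×10×3.05/2) = 5.523 m/s.
Solid ball: k = 0.4, giving v = √(2×10×3.05/1.4) = 6.601 m/s.
The smaller k wins: the solid ball, at ≈ 6.60 m/s.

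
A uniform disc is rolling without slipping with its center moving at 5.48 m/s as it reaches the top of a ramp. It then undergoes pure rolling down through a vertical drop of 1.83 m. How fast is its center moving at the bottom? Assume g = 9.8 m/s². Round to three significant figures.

For this body I = (1/2)MR², i.e. k = I/(MR²) = 0.5.
The rolling condition ω = v/R makes the rotational term ½I(v/R)² = ½kMv², so KE_total = ½(1+k)Mv² = (3/4)Mv².
Conserving energy between top and bottom: (3/4)Mv² = (3/4)Mv₀² + Mgh, hence v² = v₀² + 2gh/(1+k).
v = √(5.48² + 2×9.8×1.83/1.5) = √53.94 ≈ 7.34 m/s.

v ≈ 7.34 m/s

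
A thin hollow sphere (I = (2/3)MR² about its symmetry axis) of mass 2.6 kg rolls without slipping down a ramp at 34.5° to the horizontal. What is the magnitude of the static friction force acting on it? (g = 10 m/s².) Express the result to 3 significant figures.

f ≈ 5.89 N

With I = (2/3)MR², the ratio k = I/(MR²) is 2/3.
Newton's second law down the slope: Mg sinθ − f = Ma. The torque equation fR = Iα (with α = a/R) gives f = kMa.
Combining, a = g sinθ/(1+k) and f = kMa = kMg sinθ/(1+k).
f = (2/3) × 2.6 × 10 × sin34.5° / 1.667 ≈ 5.89 N.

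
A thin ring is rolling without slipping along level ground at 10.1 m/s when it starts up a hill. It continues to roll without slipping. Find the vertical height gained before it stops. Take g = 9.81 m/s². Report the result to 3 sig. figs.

h ≈ 10.4 m

The moment of inertia is MR², giving k ≡ I/(MR²) = 1.
Pure rolling means v = ωR; then KE = ½Mv² + ½I(v/R)² = ½(1+k)Mv² = Mv².
At the top the kinetic energy is zero, so Mv₀² = Mgh.
Thus h = (1+k)v₀²/(2g) = 2 × 10.1² / (2 × 9.81) ≈ 10.4 m.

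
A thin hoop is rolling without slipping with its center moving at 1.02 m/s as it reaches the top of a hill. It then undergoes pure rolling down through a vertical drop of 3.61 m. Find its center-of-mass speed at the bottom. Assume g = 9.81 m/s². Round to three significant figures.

The moment of inertia is MR², giving k ≡ I/(MR²) = 1.
Rolling without slipping gives ω = v/R, so the total kinetic energy is ½Mv² + ½Iω² = ½(1+k)Mv² = Mv².
Energy conservation: Mv₀² + Mgh = Mv², so v² = v₀² + 2gh/(1+k).
v = √(1.02² + 2×9.81×3.61/2) = √36.45 ≈ 6.04 m/s.

v ≈ 6.04 m/s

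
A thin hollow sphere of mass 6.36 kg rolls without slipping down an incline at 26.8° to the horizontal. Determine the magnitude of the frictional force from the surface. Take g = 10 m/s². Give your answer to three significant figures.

f ≈ 11.5 N

With I = (2/3)MR², the ratio k = I/(MR²) is 2/3.
Translational: Mg sinθ − f = Ma. Rotational about the CM: fR = Iα = kMRa, so f = kMa.
Combining, a = g sinθ/(1+k) and f = kMa = kMg sinθ/(1+k).
f = (2/3) × 6.36 × 10 × sin26.8° / 1.667 ≈ 11.5 N.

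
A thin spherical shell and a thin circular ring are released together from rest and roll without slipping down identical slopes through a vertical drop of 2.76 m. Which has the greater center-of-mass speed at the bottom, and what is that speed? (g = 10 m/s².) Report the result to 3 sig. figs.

the thin spherical shell, at v ≈ 5.75 m/s

For rolling without slipping, Mgh = ½(1+k)Mv² where k = I/(MR²), so v = √(2gh/(1+k)).
Thin spherical shell: k = 2/3, giving v = √(2×10×2.76/1.667) = 5.755 m/s.
Thin circular ring: k = 1, giving v = √(2×10×2.76/2) = 5.254 m/s.
The smaller k wins: the thin spherical shell, at ≈ 5.75 m/s.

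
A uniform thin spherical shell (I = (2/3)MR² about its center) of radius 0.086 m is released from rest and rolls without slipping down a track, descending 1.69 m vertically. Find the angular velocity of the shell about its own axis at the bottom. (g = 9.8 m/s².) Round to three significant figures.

For this body I = (2/3)MR², i.e. k = I/(MR²) = 2/3.
Since it rolls without slipping, ω = v/R and KE = ½Mv² + ½Iω² = ½(1+k)Mv² = (5/6)Mv².
Energy conservation Mgh = ½(1+k)Mv² gives v = √(2gh/(1+k)) = √(2 × 9.8 × 1.69 / 1.667) = 4.458 m/s.
The angular speed follows from ω = v/R = 4.458/0.086 ≈ 51.8 rad/s.

ω ≈ 51.8 rad/s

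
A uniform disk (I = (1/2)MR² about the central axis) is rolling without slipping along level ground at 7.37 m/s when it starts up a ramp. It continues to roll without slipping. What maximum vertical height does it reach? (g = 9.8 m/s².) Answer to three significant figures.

The moment of inertia is (1/2)MR², giving k ≡ I/(MR²) = 0.5.
The rolling condition ω = v/R makes the rotational term ½I(v/R)² = ½kMv², so KE_total = ½(1+k)Mv² = (3/4)Mv².
At the top the kinetic energy is zero, so (3/4)Mv₀² = Mgh.
Thus h = (1+k)v₀²/(2g) = 1.5 × 7.37² / (2 × 9.8) ≈ 4.16 m.

h ≈ 4.16 m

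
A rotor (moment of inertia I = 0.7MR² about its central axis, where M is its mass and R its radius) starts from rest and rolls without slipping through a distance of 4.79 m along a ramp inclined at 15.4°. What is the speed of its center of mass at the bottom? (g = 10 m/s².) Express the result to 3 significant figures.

v ≈ 3.87 m/s

The moment of inertia is 0.7MR², giving k ≡ I/(MR²) = 0.7.
Since it rolls without slipping, ω = v/R and KE = ½Mv² + ½Iω² = ½(1+k)Mv² = (17/20)Mv².
The vertical drop is h = L sinθ = 4.79 × sin15.4° = 1.272 m.
Energy conservation: Mgh = (17/20)Mv², so v = √(2gh/(1+k)) = √(2 × 10 × 1.272 / 1.7) ≈ 3.87 m/s.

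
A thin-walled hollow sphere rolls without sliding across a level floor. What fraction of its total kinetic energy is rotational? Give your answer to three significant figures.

For this body I = (2/3)MR², i.e. k = I/(MR²) = 2/3.
Since ω = v/R, the translational part is ½Mv² and the rotational part is ½I(v/R)² = ½kMv²; the total is ½(1+k)Mv².
The rotational fraction is therefore k/(1+k) = (2/3)/1.667 ≈ 0.400.

fraction ≈ 0.400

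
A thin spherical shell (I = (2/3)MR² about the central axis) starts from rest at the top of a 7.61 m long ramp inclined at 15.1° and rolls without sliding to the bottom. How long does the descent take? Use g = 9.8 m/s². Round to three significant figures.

t ≈ 3.15 s

The moment of inertia is (2/3)MR², giving k ≡ I/(MR²) = 2/3.
Translational: Mg sinθ − f = Ma. Rotational about the CM: fR = Iα = kMRa, so f = kMa.
Hence a = g sinθ/(1+k) = 9.8×sin15.1°/1.667 = 1.532 m/s².
Starting from rest, L = ½at², so t = √(2L/a) = √(2×7.61/1.532) ≈ 3.15 s.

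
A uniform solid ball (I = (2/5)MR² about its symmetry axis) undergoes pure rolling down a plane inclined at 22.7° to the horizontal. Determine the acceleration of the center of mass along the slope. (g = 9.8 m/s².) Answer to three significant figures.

For this body I = (2/5)MR², i.e. k = I/(MR²) = 0.4.
Newton's second law down the slope: Mg sinθ − f = Ma. The torque equation fR = Iα (with α = a/R) gives f = kMa.
Eliminating f: Mg sinθ = (1+k)Ma, so a = g sinθ/(1+k) = 9.8 × sin22.7° / 1.4 ≈ 2.70 m/s².

a ≈ 2.70 m/s²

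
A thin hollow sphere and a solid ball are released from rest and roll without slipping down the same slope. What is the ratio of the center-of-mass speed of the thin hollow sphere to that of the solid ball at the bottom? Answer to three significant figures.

Each satisfies Mgh = ½(1+k)Mv² with k = I/(MR²), so v ∝ 1/√(1+k).
For the thin hollow sphere k = 2/3; for the solid ball k = 0.4.
v₁/v₂ = √((1+k₂)/(1+k₁)) = √(1.4/1.667) ≈ 0.917.

v_ratio ≈ 0.917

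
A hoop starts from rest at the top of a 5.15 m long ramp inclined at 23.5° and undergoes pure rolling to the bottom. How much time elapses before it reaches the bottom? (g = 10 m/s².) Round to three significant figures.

t ≈ 2.27 s

With I = MR², the ratio k = I/(MR²) is 1.
Along the incline Mg sinθ − f = Ma, and torque about the center fR = Iα = kMR²(a/R) gives f = kMa.
Hence a = g sinθ/(1+k) = 10×sin23.5°/2 = 1.994 m/s².
With constant a from rest, t = √(2L/a) = √(2·5.15/1.994) ≈ 2.27 s.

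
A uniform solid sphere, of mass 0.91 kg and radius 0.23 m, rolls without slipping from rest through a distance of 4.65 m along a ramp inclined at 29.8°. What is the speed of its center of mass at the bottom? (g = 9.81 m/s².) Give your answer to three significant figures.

v ≈ 5.69 m/s

Here I = (2/5)MR², so the shape factor k = I/(MR²) = 0.4.
Rolling without slipping gives ω = v/R, so the total kinetic energy is ½Mv² + ½Iω² = ½(1+k)Mv² = (7/10)Mv².
The vertical drop is h = L sinθ = 4.65 × sin29.8° = 2.311 m.
Energy conservation: Mgh = (7/10)Mv², so v = √(2gh/(1+k)) = √(2 × 9.81 × 2.311 / 1.4) ≈ 5.69 m/s.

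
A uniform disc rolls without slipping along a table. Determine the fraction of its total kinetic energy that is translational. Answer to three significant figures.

With I = (1/2)MR², the ratio k = I/(MR²) is 0.5.
With ω = v/R, KE_trans = ½Mv² and KE_rot = ½Iω² = ½kMv², so KE_total = ½(1+k)Mv².
The translational fraction is therefore 1/(1+k) = 1/1.5 ≈ 0.667.

fraction ≈ 0.667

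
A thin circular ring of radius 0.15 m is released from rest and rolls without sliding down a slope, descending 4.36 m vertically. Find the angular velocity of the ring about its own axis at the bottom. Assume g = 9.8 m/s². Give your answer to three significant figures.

ω ≈ 43.6 rad/s

The moment of inertia is MR², giving k ≡ I/(MR²) = 1.
The rolling condition ω = v/R makes the rotational term ½I(v/R)² = ½kMv², so KE_total = ½(1+k)Mv² = Mv².
Energy conservation Mgh = ½(1+k)Mv² gives v = √(2gh/(1+k)) = √(2 × 9.8 × 4.36 / 2) = 6.537 m/s.
Then ω = v/R = 6.537 / 0.15 ≈ 43.6 rad/s.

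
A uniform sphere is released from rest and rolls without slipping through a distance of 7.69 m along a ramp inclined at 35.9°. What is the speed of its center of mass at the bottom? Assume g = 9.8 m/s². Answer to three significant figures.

v ≈ 7.95 m/s

Here I = (2/5)MR², so the shape factor k = I/(MR²) = 0.4.
Since it rolls without slipping, ω = v/R and KE = ½Mv² + ½Iω² = ½(1+k)Mv² = (7/10)Mv².
The vertical drop is h = L sinθ = 7.69 × sin35.9° = 4.509 m.
Setting Mgh = (7/10)Mv² gives v = √(2gh/(1+k)) = √(2·9.8·4.509/1.4) ≈ 7.95 m/s.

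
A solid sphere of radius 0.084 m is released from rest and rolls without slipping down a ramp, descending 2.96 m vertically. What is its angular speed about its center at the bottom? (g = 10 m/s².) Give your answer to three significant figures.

ω ≈ 77.4 rad/s

For this body I = (2/5)MR², i.e. k = I/(MR²) = 0.4.
Since it rolls without slipping, ω = v/R and KE = ½Mv² + ½Iω² = ½(1+k)Mv² = (7/10)Mv².
Energy conservation Mgh = ½(1+k)Mv² gives v = √(2gh/(1+k)) = √(2 × 10 × 2.96 / 1.4) = 6.503 m/s.
The angular speed follows from ω = v/R = 6.503/0.084 ≈ 77.4 rad/s.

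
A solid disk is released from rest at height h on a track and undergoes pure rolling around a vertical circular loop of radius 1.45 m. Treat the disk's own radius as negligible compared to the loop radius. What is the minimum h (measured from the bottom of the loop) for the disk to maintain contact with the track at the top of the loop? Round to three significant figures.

Here I = (1/2)MR², so the shape factor k = I/(MR²) = 0.5.
At the top of the loop, the minimum-contact condition is Mg = Mv_top²/r, so v_top² = gr.
With ω = v/R, the kinetic energy at speed v is ½(1+k)Mv² = (3/4)Mv².
Energy conservation from release (height h) to the top (height 2r): Mgh = Mg(2r) + (3/4)M·gr.
Thus h_min = 2r + (1+k)r/2 = r(2 + 1.5/2) = 1.45 × 2.75 ≈ 3.99 m.

h_min ≈ 3.99 m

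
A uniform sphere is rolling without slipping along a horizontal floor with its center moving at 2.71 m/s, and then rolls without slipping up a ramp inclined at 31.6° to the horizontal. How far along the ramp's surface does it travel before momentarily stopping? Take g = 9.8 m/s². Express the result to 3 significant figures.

d ≈ 1.00 m

The moment of inertia is (2/5)MR², giving k ≡ I/(MR²) = 0.4.
The rolling condition ω = v/R makes the rotational term ½I(v/R)² = ½kMv², so KE_total = ½(1+k)Mv² = (7/10)Mv².
Setting this equal to Mgh gives the vertical rise h = (1+k)v₀²/(2g) = 1.4×2.71²/(2×9.8) = 0.5246 m.
The distance along the slope is d = h/sinθ = 0.5246/sin31.6° ≈ 1.00 m.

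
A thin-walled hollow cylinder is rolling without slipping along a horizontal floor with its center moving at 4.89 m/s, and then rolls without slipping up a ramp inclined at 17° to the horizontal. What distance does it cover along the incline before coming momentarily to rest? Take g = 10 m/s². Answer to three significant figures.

d ≈ 8.18 m

With I = MR², the ratio k = I/(MR²) is 1.
Since it rolls without slipping, ω = v/R and KE = ½Mv² + ½Iω² = ½(1+k)Mv² = Mv².
Setting this equal to Mgh gives the vertical rise h = (1+k)v₀²/(2g) = 2×4.89²/(2×10) = 2.391 m.
Along the incline, d = h/sinθ = 2.391/sin17° ≈ 8.18 m.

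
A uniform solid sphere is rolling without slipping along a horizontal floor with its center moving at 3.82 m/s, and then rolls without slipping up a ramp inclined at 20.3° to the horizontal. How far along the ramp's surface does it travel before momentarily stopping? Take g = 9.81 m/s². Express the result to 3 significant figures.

d ≈ 3.00 m

The moment of inertia is (2/5)MR², giving k ≡ I/(MR²) = 0.4.
Pure rolling means v = ωR; then KE = ½Mv² + ½I(v/R)² = ½(1+k)Mv² = (7/10)Mv².
Setting this equal to Mgh gives the vertical rise h = (1+k)v₀²/(2g) = 1.4×3.82²/(2×9.81) = 1.041 m.
Along the incline, d = h/sinθ = 1.041/sin20.3° ≈ 3.00 m.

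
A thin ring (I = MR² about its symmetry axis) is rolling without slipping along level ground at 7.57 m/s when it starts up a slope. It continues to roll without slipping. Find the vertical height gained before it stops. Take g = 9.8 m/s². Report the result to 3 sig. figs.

Here I = MR², so the shape factor k = I/(MR²) = 1.
Pure rolling means v = ωR; then KE = ½Mv² + ½I(v/R)² = ½(1+k)Mv² = Mv².
All of this converts to potential energy at the highest point: Mv₀² = Mgh.
Thus h = (1+k)v₀²/(2g) = 2 × 7.57² / (2 × 9.8) ≈ 5.85 m.

h ≈ 5.85 m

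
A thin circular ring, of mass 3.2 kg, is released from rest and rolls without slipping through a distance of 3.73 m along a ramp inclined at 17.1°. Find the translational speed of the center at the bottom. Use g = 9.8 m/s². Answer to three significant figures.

For this body I = MR², i.e. k = I/(MR²) = 1.
The rolling condition ω = v/R makes the rotational term ½I(v/R)² = ½kMv², so KE_total = ½(1+k)Mv² = Mv².
The vertical drop is h = L sinθ = 3.73 × sin17.1° = 1.097 m.
Setting Mgh = Mv² gives v = √(2gh/(1+k)) = √(2·9.8·1.097/2) ≈ 3.28 m/s.

v ≈ 3.28 m/s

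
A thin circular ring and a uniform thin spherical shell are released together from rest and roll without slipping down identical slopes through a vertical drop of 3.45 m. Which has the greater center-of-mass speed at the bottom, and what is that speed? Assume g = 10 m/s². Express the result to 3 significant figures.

the uniform thin spherical shell, at v ≈ 6.43 m/s

For rolling without slipping, Mgh = ½(1+k)Mv² where k = I/(MR²), so v = √(2gh/(1+k)).
Thin circular ring: k = 1, giving v = √(2×10×3.45/2) = 5.874 m/s.
Uniform thin spherical shell: k = 2/3, giving v = √(2×10×3.45/1.667) = 6.434 m/s.
The smaller k wins: the uniform thin spherical shell, at ≈ 6.43 m/s.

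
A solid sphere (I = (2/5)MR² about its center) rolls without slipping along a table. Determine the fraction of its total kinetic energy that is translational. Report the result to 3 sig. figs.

fraction ≈ 0.714

With I = (2/5)MR², the ratio k = I/(MR²) is 0.4.
With ω = v/R, KE_trans = ½Mv² and KE_rot = ½Iω² = ½kMv², so KE_total = ½(1+k)Mv².
The translational fraction is therefore 1/(1+k) = 1/1.4 ≈ 0.714.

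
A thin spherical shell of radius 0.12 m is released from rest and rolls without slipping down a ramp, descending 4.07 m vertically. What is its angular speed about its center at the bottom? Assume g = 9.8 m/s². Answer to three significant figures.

The moment of inertia is (2/3)MR², giving k ≡ I/(MR²) = 2/3.
Rolling without slipping gives ω = v/R, so the total kinetic energy is ½Mv² + ½Iω² = ½(1+k)Mv² = (5/6)Mv².
Energy conservation Mgh = ½(1+k)Mv² gives v = √(2gh/(1+k)) = √(2 × 9.8 × 4.07 / 1.667) = 6.918 m/s.
Then ω = v/R = 6.918 / 0.12 ≈ 57.7 rad/s.

ω ≈ 57.7 rad/s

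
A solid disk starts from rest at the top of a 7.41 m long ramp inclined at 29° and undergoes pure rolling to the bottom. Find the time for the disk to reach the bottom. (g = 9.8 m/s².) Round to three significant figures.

For this body I = (1/2)MR², i.e. k = I/(MR²) = 0.5.
Translational: Mg sinθ − f = Ma. Rotational about the CM: fR = Iα = kMRa, so f = kMa.
Hence a = g sinθ/(1+k) = 9.8×sin29°/1.5 = 3.167 m/s².
With constant a from rest, t = √(2L/a) = √(2·7.41/3.167) ≈ 2.16 s.

t ≈ 2.16 s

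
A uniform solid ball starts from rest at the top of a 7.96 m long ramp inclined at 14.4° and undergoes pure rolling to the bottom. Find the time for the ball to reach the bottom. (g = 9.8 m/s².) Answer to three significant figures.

t ≈ 3.02 s

Here I = (2/5)MR², so the shape factor k = I/(MR²) = 0.4.
Newton's second law down the slope: Mg sinθ − f = Ma. The torque equation fR = Iα (with α = a/R) gives f = kMa.
Hence a = g sinθ/(1+k) = 9.8×sin14.4°/1.4 = 1.741 m/s².
Starting from rest, L = ½at², so t = √(2L/a) = √(2×7.96/1.741) ≈ 3.02 s.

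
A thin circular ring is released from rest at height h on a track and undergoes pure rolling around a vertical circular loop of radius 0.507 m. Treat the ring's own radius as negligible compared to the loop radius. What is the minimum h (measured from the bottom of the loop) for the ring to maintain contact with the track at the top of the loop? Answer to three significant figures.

With I = MR², the ratio k = I/(MR²) is 1.
At the top of the loop, the minimum-contact condition is Mg = Mv_top²/r, so v_top² = gr.
With ω = v/R, the kinetic energy at speed v is ½(1+k)Mv² = Mv².
Energy conservation from release (height h) to the top (height 2r): Mgh = Mg(2r) + M·gr.
Thus h_min = 2r + (1+k)r/2 = r(2 + 2/2) = 0.507 × 3 ≈ 1.52 m.

h_min ≈ 1.52 m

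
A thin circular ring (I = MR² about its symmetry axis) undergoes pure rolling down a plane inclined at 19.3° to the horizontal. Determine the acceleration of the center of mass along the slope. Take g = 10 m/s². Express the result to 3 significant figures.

For this body I = MR², i.e. k = I/(MR²) = 1.
Translational: Mg sinθ − f = Ma. Rotational about the CM: fR = Iα = kMRa, so f = kMa.
Eliminating f: Mg sinθ = (1+k)Ma, so a = g sinθ/(1+k) = 10 × sin19.3° / 2 ≈ 1.65 m/s².

a ≈ 1.65 m/s²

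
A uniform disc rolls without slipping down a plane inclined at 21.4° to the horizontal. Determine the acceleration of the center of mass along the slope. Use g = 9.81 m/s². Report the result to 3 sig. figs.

a ≈ 2.39 m/s²

With I = (1/2)MR², the ratio k = I/(MR²) is 0.5.
Translational: Mg sinθ − f = Ma. Rotational about the CM: fR = Iα = kMRa, so f = kMa.
Eliminating f: Mg sinθ = (1+k)Ma, so a = g sinθ/(1+k) = 9.81 × sin21.4° / 1.5 ≈ 2.39 m/s².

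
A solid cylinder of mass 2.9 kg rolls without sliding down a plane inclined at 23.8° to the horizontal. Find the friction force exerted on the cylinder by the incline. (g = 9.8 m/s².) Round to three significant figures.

f ≈ 3.82 N

With I = (1/2)MR², the ratio k = I/(MR²) is 0.5.
Translational: Mg sinθ − f = Ma. Rotational about the CM: fR = Iα = kMRa, so f = kMa.
Combining, a = g sinθ/(1+k) and f = kMa = kMg sinθ/(1+k).
f = 0.5 × 2.9 × 9.8 × sin23.8° / 1.5 ≈ 3.82 N.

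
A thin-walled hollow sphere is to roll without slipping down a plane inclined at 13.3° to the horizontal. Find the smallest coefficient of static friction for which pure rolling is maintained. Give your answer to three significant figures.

μ_min ≈ 0.0946

Here I = (2/3)MR², so the shape factor k = I/(MR²) = 2/3.
Along the incline Mg sinθ − f = Ma, and torque about the center fR = Iα = kMR²(a/R) gives f = kMa.
These give a = g sinθ/(1+k) and the required friction f = kMg sinθ/(1+k).
With N = Mg cosθ, the no-slip condition f ≤ μN gives μ_min = f/N = k tanθ/(1+k).
μ_min = (2/3) × tan13.3° / 1.667 ≈ 0.0946.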